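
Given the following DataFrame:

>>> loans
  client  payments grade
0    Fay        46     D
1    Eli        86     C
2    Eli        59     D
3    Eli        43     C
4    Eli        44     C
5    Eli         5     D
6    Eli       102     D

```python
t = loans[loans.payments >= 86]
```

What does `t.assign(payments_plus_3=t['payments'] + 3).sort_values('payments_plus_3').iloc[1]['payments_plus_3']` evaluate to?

105

filter rows where payments >= 86:
  client  payments grade
1    Eli        86     C
6    Eli       102     D
add column payments_plus_3 = t['payments'] + 3:
  client  payments grade  payments_plus_3
1    Eli        86     C               89
6    Eli       102     D              105
sort by payments_plus_3:
  client  payments grade  payments_plus_3
1    Eli        86     C               89
6    Eli       102     D              105
Reading off the value at position 1, column 'payments_plus_3', we get 105.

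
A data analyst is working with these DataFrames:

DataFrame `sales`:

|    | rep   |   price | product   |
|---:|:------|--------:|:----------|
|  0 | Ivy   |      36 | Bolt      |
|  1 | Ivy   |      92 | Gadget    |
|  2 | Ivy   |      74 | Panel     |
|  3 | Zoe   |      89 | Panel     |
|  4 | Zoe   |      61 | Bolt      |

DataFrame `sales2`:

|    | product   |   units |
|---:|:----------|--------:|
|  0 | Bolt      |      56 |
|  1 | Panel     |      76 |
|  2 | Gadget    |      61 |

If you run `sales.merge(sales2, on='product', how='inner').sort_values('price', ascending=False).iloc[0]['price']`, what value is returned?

92

merge on 'product' (how='inner') → 5 rows:
   rep  price product  units
0  Ivy     36    Bolt     56
1  Ivy     92  Gadget     61
2  Ivy     74   Panel     76
3  Zoe     89   Panel     76
4  Zoe     61    Bolt     56
sort by price descending:
   rep  price product  units
1  Ivy     92  Gadget     61
3  Zoe     89   Panel     76
2  Ivy     74   Panel     76
4  Zoe     61    Bolt     56
0  Ivy     36    Bolt     56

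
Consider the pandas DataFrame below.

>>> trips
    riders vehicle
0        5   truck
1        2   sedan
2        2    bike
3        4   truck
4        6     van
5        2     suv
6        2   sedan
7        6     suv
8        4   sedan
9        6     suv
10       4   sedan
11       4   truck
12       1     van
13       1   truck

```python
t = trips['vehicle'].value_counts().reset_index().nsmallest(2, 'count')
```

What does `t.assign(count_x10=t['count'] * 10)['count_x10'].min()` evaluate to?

10

value_counts of vehicle:
vehicle
truck    4
sedan    4
suv      3
van      2
bike     1
Name: count, dtype: int64
reset_index():
  vehicle  count
0   truck      4
1   sedan      4
2     suv      3
3     van      2
4    bike      1
take 2 rows with smallest count:
  vehicle  count
4    bike      1
3     van      2
add column count_x10 = t['count'] * 10:
  vehicle  count  count_x10
4    bike      1         10
3     van      2         20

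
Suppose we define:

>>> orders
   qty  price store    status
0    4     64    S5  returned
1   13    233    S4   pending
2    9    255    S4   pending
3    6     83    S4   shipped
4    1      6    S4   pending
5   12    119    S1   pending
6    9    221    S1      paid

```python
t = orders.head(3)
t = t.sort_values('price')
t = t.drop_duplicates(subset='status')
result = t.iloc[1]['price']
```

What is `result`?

233

take first 3 rows:
   qty  price store    status
0    4     64    S5  returned
1   13    233    S4   pending
2    9    255    S4   pending
sort by price:
   qty  price store    status
0    4     64    S5  returned
1   13    233    S4   pending
2    9    255    S4   pending
drop duplicate status (keep=first):
   qty  price store    status
0    4     64    S5  returned
1   13    233    S4   pending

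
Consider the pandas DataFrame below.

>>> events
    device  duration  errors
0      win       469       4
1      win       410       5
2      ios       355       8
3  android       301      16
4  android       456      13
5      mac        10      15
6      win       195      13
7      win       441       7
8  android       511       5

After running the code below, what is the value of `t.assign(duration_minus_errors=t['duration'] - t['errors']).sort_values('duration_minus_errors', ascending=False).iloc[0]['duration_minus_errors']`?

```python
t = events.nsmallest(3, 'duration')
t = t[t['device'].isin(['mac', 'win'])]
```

take 3 rows with smallest duration:
    device  duration  errors
5      mac        10      15
6      win       195      13
3  android       301      16
filter rows where device in ['mac', 'win']:
  device  duration  errors
5    mac        10      15
6    win       195      13
add column duration_minus_errors = t['duration'] - t['errors']:
  device  duration  errors  duration_minus_errors
5    mac        10      15                     -5
6    win       195      13                    182
sort by duration_minus_errors descending:
  device  duration  errors  duration_minus_errors
6    win       195      13                    182
5    mac        10      15                     -5
Reading off the value at position 0, column 'duration_minus_errors', we get 182.

182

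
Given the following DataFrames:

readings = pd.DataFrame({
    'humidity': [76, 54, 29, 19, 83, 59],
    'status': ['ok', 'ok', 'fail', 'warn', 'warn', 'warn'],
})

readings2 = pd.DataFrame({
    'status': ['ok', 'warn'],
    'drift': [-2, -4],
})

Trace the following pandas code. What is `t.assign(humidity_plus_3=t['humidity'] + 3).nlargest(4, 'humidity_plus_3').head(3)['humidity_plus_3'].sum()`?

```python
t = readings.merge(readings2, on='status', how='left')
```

merge on 'status' (how='left') → 6 rows:
   humidity status  drift
0        76     ok   -2.0
1        54     ok   -2.0
2        29   fail    NaN
3        19   warn   -4.0
4        83   warn   -4.0
5        59   warn   -4.0
add column humidity_plus_3 = t['humidity'] + 3:
   humidity status  drift  humidity_plus_3
0        76     ok   -2.0               79
1        54     ok   -2.0               57
2        29   fail    NaN               32
3        19   warn   -4.0               22
4        83   warn   -4.0               86
5        59   warn   -4.0               62
take 4 rows with largest humidity_plus_3:
   humidity status  drift  humidity_plus_3
4        83   warn   -4.0               86
0        76     ok   -2.0               79
5        59   warn   -4.0               62
1        54     ok   -2.0               57
take first 3 rows:
   humidity status  drift  humidity_plus_3
4        83   warn   -4.0               86
0        76     ok   -2.0               79
5        59   warn   -4.0               62
Hence 227.

227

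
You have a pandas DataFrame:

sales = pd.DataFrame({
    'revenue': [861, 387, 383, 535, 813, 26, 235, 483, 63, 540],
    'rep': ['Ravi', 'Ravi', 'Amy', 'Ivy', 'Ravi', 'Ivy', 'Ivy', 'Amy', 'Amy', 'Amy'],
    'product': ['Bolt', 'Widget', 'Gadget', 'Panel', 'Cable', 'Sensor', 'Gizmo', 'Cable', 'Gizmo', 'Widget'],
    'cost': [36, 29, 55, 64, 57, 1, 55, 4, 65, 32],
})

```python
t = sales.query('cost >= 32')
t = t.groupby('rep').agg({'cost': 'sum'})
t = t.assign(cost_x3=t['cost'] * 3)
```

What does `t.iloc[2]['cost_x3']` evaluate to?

279

filter rows where cost >= 32:
   revenue   rep product  cost
0      861  Ravi    Bolt    36
2      383   Amy  Gadget    55
3      535   Ivy   Panel    64
4      813  Ravi   Cable    57
6      235   Ivy   Gizmo    55
8       63   Amy   Gizmo    65
9      540   Amy  Widget    32
group by rep, sum of cost:
      cost
rep       
Amy    152
Ivy    119
Ravi    93
add column cost_x3 = t['cost'] * 3:
      cost  cost_x3
rep                
Amy    152      456
Ivy    119      357
Ravi    93      279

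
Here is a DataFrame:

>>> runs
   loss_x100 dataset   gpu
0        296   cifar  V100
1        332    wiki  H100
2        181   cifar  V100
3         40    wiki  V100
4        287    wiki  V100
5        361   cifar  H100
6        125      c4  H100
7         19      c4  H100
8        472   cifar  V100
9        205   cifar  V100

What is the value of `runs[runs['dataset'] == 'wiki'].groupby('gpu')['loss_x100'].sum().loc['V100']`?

filter rows where dataset == 'wiki':
   loss_x100 dataset   gpu
1        332    wiki  H100
3         40    wiki  V100
4        287    wiki  V100
group by gpu, sum of loss_x100:
gpu
H100    332
V100    327
Name: loss_x100, dtype: int64

327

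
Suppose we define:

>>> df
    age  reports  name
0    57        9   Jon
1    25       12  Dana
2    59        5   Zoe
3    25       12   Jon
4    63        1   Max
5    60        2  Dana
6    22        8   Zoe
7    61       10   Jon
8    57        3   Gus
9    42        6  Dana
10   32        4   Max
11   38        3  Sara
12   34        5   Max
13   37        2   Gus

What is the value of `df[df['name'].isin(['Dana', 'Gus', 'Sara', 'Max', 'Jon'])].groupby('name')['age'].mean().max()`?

filter rows where name in ['Dana', 'Gus', 'Sara', 'Max', 'Jon']:
    age  reports  name
0    57        9   Jon
1    25       12  Dana
3    25       12   Jon
4    63        1   Max
5    60        2  Dana
7    61       10   Jon
8    57        3   Gus
9    42        6  Dana
10   32        4   Max
11   38        3  Sara
12   34        5   Max
13   37        2   Gus
group by name, mean of age:
name
Dana    42.333333
Gus     47.000000
Jon     47.666667
Max     43.000000
Sara    38.000000
Name: age, dtype: float64

47.6666666667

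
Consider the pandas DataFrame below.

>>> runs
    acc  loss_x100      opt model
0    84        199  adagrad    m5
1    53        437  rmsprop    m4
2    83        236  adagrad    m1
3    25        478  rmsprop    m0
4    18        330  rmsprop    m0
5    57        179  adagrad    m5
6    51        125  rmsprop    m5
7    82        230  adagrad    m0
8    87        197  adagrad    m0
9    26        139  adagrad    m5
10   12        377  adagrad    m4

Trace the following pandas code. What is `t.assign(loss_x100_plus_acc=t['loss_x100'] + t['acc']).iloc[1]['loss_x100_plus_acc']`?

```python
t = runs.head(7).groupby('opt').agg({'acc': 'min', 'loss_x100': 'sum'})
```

take first 7 rows:
   acc  loss_x100      opt model
0   84        199  adagrad    m5
1   53        437  rmsprop    m4
2   83        236  adagrad    m1
3   25        478  rmsprop    m0
4   18        330  rmsprop    m0
5   57        179  adagrad    m5
6   51        125  rmsprop    m5
group by opt: min(acc), sum(loss_x100):
         acc  loss_x100
opt                    
adagrad   57        614
rmsprop   18       1370
add column loss_x100_plus_acc = t['loss_x100'] + t['acc']:
         acc  loss_x100  loss_x100_plus_acc
opt                                        
adagrad   57        614                 671
rmsprop   18       1370                1388
value at position 1, column 'loss_x100_plus_acc' → 1388

1388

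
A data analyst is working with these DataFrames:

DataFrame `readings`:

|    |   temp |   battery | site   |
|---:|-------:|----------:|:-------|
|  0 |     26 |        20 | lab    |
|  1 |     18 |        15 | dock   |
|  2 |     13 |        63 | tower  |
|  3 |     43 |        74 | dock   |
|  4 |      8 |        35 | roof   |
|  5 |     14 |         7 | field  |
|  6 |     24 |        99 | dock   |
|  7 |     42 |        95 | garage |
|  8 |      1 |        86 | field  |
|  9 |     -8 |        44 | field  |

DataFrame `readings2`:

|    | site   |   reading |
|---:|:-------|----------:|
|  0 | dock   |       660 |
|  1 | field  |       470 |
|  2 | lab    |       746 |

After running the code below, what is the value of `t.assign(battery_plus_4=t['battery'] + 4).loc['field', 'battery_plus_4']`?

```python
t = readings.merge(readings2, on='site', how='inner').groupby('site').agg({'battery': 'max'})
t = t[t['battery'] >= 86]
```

90

merge on 'site' (how='inner') → 7 rows:
   temp  battery   site  reading
0    26       20    lab      746
1    18       15   dock      660
2    43       74   dock      660
3    14        7  field      470
4    24       99   dock      660
5     1       86  field      470
6    -8       44  field      470
group by site, max of battery:
       battery
site          
dock        99
field       86
lab         20
filter rows where battery >= 86:
       battery
site          
dock        99
field       86
add column battery_plus_4 = t['battery'] + 4:
       battery  battery_plus_4
site                          
dock        99             103
field       86              90
value at row 'field', column 'battery_plus_4' → 90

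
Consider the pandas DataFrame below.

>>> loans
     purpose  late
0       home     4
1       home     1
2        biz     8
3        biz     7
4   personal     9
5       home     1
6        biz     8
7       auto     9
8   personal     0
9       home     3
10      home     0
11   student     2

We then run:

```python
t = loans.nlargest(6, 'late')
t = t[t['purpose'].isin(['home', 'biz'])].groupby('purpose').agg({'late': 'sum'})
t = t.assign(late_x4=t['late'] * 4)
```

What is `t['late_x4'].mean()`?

54.0

take 6 rows with largest late:
    purpose  late
4  personal     9
7      auto     9
2       biz     8
6       biz     8
3       biz     7
0      home     4
filter rows where purpose in ['home', 'biz']:
  purpose  late
2     biz     8
6     biz     8
3     biz     7
0    home     4
group by purpose, sum of late:
         late
purpose      
biz        23
home        4
add column late_x4 = t['late'] * 4:
         late  late_x4
purpose               
biz        23       92
home        4       16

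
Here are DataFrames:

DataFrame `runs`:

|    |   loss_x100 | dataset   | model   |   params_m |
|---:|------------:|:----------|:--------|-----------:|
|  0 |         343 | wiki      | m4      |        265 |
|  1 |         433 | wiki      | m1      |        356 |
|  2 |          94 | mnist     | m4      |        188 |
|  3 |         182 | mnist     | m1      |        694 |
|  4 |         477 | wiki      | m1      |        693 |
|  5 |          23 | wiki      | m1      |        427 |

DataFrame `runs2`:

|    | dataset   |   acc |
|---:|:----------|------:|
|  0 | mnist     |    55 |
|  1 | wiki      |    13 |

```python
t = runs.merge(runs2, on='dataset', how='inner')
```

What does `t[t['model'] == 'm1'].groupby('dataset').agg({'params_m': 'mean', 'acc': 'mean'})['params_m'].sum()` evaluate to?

1186.0

merge on 'dataset' (how='inner') → 6 rows:
   loss_x100 dataset model  params_m  acc
0        343    wiki    m4       265   13
1        433    wiki    m1       356   13
2         94   mnist    m4       188   55
3        182   mnist    m1       694   55
4        477    wiki    m1       693   13
5         23    wiki    m1       427   13
filter rows where model == 'm1':
   loss_x100 dataset model  params_m  acc
1        433    wiki    m1       356   13
3        182   mnist    m1       694   55
4        477    wiki    m1       693   13
5         23    wiki    m1       427   13
group by dataset: mean(params_m), mean(acc):
         params_m   acc
dataset                
mnist       694.0  55.0
wiki        492.0  13.0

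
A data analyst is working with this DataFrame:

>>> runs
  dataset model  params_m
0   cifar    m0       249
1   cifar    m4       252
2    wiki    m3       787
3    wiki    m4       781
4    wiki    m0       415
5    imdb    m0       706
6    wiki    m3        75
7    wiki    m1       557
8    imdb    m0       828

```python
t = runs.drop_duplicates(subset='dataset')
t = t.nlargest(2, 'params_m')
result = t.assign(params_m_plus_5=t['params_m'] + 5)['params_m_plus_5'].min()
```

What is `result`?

drop duplicate dataset (keep=first):
  dataset model  params_m
0   cifar    m0       249
2    wiki    m3       787
5    imdb    m0       706
take 2 rows with largest params_m:
  dataset model  params_m
2    wiki    m3       787
5    imdb    m0       706
add column params_m_plus_5 = t['params_m'] + 5:
  dataset model  params_m  params_m_plus_5
2    wiki    m3       787              792
5    imdb    m0       706              711
Finally, min of column 'params_m_plus_5' = 711.

711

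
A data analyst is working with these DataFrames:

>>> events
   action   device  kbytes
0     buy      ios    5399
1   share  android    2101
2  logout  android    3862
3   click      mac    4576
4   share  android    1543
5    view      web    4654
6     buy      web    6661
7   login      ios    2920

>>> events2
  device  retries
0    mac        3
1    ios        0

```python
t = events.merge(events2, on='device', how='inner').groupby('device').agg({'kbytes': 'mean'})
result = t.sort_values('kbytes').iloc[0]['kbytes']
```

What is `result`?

merge on 'device' (how='inner') → 3 rows:
  action device  kbytes  retries
0    buy    ios    5399        0
1  click    mac    4576        3
2  login    ios    2920        0
group by device, mean of kbytes:
        kbytes
device        
ios     4159.5
mac     4576.0
sort by kbytes:
        kbytes
device        
ios     4159.5
mac     4576.0
Finally, value at position 0, column 'kbytes' = 4159.5.

4159.5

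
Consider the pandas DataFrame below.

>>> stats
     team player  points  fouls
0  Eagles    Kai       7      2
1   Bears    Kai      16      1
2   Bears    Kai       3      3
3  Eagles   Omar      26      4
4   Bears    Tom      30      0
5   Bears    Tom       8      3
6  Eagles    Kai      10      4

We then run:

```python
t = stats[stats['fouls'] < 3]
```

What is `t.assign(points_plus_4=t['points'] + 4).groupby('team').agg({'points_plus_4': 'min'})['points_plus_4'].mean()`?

filter rows where fouls < 3:
     team player  points  fouls
0  Eagles    Kai       7      2
1   Bears    Kai      16      1
4   Bears    Tom      30      0
add column points_plus_4 = t['points'] + 4:
     team player  points  fouls  points_plus_4
0  Eagles    Kai       7      2             11
1   Bears    Kai      16      1             20
4   Bears    Tom      30      0             34
group by team, min of points_plus_4:
        points_plus_4
team                 
Bears              20
Eagles             11

15.5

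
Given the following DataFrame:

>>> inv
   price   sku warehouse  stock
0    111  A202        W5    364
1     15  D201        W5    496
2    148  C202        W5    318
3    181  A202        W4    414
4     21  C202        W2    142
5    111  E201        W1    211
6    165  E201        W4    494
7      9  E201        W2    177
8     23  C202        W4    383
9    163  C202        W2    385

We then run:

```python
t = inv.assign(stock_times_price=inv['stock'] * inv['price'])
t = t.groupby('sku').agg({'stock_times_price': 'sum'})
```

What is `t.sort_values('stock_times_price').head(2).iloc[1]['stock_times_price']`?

106524

add column stock_times_price = inv['stock'] * inv['price']:
   price   sku warehouse  stock  stock_times_price
0    111  A202        W5    364              40404
1     15  D201        W5    496               7440
2    148  C202        W5    318              47064
3    181  A202        W4    414              74934
4     21  C202        W2    142               2982
5    111  E201        W1    211              23421
6    165  E201        W4    494              81510
7      9  E201        W2    177               1593
8     23  C202        W4    383               8809
9    163  C202        W2    385              62755
group by sku, sum of stock_times_price:
      stock_times_price
sku                    
A202             115338
C202             121610
D201               7440
E201             106524
sort by stock_times_price:
      stock_times_price
sku                    
D201               7440
E201             106524
A202             115338
C202             121610
take first 2 rows:
      stock_times_price
sku                    
D201               7440
E201             106524
So iloc[1]['stock_times_price'] = 106524.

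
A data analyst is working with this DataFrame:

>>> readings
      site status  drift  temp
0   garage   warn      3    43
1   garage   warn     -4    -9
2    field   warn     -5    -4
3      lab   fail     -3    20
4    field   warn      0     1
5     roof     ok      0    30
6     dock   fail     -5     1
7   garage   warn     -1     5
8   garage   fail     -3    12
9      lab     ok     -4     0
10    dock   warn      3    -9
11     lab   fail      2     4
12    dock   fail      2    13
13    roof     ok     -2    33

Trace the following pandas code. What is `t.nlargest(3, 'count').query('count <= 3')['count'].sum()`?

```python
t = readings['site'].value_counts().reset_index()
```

6

value_counts of site:
site
garage    4
lab       3
dock      3
field     2
roof      2
Name: count, dtype: int64
reset_index():
     site  count
0  garage      4
1     lab      3
2    dock      3
3   field      2
4    roof      2
take 3 rows with largest count:
     site  count
0  garage      4
1     lab      3
2    dock      3
filter rows where count <= 3:
   site  count
1   lab      3
2  dock      3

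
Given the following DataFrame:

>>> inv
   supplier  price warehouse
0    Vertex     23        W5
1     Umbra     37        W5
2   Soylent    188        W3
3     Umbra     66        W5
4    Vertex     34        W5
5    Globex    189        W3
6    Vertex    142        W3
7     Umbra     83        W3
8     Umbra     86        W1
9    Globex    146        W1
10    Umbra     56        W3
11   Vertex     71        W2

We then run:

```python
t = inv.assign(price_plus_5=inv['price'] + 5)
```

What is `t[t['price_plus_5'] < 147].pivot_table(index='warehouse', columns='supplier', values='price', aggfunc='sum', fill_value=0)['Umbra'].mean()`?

add column price_plus_5 = inv['price'] + 5:
   supplier  price warehouse  price_plus_5
0    Vertex     23        W5            28
1     Umbra     37        W5            42
2   Soylent    188        W3           193
3     Umbra     66        W5            71
4    Vertex     34        W5            39
5    Globex    189        W3           194
6    Vertex    142        W3           147
7     Umbra     83        W3            88
8     Umbra     86        W1            91
9    Globex    146        W1           151
10    Umbra     56        W3            61
11   Vertex     71        W2            76
filter rows where price_plus_5 < 147:
   supplier  price warehouse  price_plus_5
0    Vertex     23        W5            28
1     Umbra     37        W5            42
3     Umbra     66        W5            71
4    Vertex     34        W5            39
7     Umbra     83        W3            88
8     Umbra     86        W1            91
10    Umbra     56        W3            61
11   Vertex     71        W2            76
pivot: rows=warehouse, cols=supplier, sum(price):
supplier   Umbra  Vertex
warehouse               
W1            86       0
W2             0      71
W3           139       0
W5           103      57
Taking the mean of column 'Umbra' gives 82.0.

82.0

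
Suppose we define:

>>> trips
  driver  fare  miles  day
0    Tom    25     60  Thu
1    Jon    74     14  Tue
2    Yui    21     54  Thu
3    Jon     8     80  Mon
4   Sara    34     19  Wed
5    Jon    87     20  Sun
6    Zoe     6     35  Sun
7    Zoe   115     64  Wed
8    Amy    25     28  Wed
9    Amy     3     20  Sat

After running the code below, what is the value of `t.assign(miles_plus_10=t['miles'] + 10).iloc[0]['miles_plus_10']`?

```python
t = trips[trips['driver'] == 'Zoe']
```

45

filter rows where driver == 'Zoe':
  driver  fare  miles  day
6    Zoe     6     35  Sun
7    Zoe   115     64  Wed
add column miles_plus_10 = t['miles'] + 10:
  driver  fare  miles  day  miles_plus_10
6    Zoe     6     35  Sun             45
7    Zoe   115     64  Wed             74
So iloc[0]['miles_plus_10'] = 45.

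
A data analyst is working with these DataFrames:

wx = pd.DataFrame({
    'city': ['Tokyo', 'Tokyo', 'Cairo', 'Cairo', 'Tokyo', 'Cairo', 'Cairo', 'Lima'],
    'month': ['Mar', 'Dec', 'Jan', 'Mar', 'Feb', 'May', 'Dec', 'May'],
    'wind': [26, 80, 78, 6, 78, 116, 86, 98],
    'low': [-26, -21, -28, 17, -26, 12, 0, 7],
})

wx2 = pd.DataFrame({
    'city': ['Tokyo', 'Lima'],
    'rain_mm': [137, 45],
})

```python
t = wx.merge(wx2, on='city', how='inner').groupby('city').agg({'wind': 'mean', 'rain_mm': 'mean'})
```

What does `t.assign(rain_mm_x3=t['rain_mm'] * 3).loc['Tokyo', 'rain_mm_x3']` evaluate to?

merge on 'city' (how='inner') → 4 rows:
    city month  wind  low  rain_mm
0  Tokyo   Mar    26  -26      137
1  Tokyo   Dec    80  -21      137
2  Tokyo   Feb    78  -26      137
3   Lima   May    98    7       45
group by city: mean(wind), mean(rain_mm):
            wind  rain_mm
city                     
Lima   98.000000     45.0
Tokyo  61.333333    137.0
add column rain_mm_x3 = t['rain_mm'] * 3:
            wind  rain_mm  rain_mm_x3
city                                 
Lima   98.000000     45.0       135.0
Tokyo  61.333333    137.0       411.0

411.0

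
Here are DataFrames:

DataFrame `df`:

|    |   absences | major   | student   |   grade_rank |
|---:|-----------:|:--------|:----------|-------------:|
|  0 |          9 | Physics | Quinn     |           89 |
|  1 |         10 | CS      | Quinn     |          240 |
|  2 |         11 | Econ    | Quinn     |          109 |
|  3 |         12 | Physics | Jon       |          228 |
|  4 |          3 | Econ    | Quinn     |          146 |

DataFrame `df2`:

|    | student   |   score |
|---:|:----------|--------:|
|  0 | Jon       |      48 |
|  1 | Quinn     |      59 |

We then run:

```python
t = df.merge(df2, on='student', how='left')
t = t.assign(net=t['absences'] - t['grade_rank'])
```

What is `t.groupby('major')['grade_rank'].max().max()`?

240

merge on 'student' (how='left') → 5 rows:
   absences    major student  grade_rank  score
0         9  Physics   Quinn          89     59
1        10       CS   Quinn         240     59
2        11     Econ   Quinn         109     59
3        12  Physics     Jon         228     48
4         3     Econ   Quinn         146     59
add column net = t['absences'] - t['grade_rank']:
   absences    major student  grade_rank  score  net
0         9  Physics   Quinn          89     59  -80
1        10       CS   Quinn         240     59 -230
2        11     Econ   Quinn         109     59  -98
3        12  Physics     Jon         228     48 -216
4         3     Econ   Quinn         146     59 -143
group by major, max of grade_rank:
major
CS         240
Econ       146
Physics    228
Name: grade_rank, dtype: int64
So max() = 240.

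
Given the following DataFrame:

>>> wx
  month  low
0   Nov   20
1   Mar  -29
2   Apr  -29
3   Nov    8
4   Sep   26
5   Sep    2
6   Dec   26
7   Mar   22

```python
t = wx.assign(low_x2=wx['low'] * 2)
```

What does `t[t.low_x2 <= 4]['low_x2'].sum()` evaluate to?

add column low_x2 = wx['low'] * 2:
  month  low  low_x2
0   Nov   20      40
1   Mar  -29     -58
2   Apr  -29     -58
3   Nov    8      16
4   Sep   26      52
5   Sep    2       4
6   Dec   26      52
7   Mar   22      44
filter rows where low_x2 <= 4:
  month  low  low_x2
1   Mar  -29     -58
2   Apr  -29     -58
5   Sep    2       4
sum of column 'low_x2' → -112

-112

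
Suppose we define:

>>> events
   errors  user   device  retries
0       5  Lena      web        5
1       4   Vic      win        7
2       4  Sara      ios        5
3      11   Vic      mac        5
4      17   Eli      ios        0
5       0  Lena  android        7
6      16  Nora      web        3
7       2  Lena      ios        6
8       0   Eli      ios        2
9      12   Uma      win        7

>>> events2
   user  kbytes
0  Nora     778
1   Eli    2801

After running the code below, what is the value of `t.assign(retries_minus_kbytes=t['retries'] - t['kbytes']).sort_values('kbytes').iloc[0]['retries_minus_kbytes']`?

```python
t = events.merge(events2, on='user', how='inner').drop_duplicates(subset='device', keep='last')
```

merge on 'user' (how='inner') → 3 rows:
   errors  user device  retries  kbytes
0      17   Eli    ios        0    2801
1      16  Nora    web        3     778
2       0   Eli    ios        2    2801
drop duplicate device (keep=last):
   errors  user device  retries  kbytes
1      16  Nora    web        3     778
2       0   Eli    ios        2    2801
add column retries_minus_kbytes = t['retries'] - t['kbytes']:
   errors  user device  retries  kbytes  retries_minus_kbytes
1      16  Nora    web        3     778                  -775
2       0   Eli    ios        2    2801                 -2799
sort by kbytes:
   errors  user device  retries  kbytes  retries_minus_kbytes
1      16  Nora    web        3     778                  -775
2       0   Eli    ios        2    2801                 -2799
So iloc[0]['retries_minus_kbytes'] = -775.

-775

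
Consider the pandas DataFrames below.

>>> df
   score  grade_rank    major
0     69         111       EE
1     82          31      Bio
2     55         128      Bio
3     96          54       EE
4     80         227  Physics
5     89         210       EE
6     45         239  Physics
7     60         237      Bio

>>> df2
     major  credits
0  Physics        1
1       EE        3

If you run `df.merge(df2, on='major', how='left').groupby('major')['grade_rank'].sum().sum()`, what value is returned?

1237

merge on 'major' (how='left') → 8 rows:
   score  grade_rank    major  credits
0     69         111       EE      3.0
1     82          31      Bio      NaN
2     55         128      Bio      NaN
3     96          54       EE      3.0
4     80         227  Physics      1.0
5     89         210       EE      3.0
6     45         239  Physics      1.0
7     60         237      Bio      NaN
group by major, sum of grade_rank:
major
Bio        396
EE         375
Physics    466
Name: grade_rank, dtype: int64
Then the sum of the resulting series: 1237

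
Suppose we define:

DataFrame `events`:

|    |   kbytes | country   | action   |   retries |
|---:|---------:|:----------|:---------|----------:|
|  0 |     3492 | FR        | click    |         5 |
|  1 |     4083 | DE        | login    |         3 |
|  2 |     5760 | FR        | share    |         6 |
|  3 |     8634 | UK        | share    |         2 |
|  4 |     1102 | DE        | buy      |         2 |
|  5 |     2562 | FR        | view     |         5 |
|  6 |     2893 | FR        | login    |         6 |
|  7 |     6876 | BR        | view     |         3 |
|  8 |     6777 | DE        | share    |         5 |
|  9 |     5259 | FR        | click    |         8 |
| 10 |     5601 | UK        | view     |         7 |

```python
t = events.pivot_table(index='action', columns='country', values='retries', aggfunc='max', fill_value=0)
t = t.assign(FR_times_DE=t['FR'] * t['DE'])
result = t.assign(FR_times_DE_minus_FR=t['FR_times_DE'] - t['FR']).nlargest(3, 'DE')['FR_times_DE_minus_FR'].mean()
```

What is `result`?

pivot: rows=action, cols=country, max(retries):
country  BR  DE  FR  UK
action                 
buy       0   2   0   0
click     0   0   8   0
login     0   3   6   0
share     0   5   6   2
view      3   0   5   7
add column FR_times_DE = t['FR'] * t['DE']:
country  BR  DE  FR  UK  FR_times_DE
action                              
buy       0   2   0   0            0
click     0   0   8   0            0
login     0   3   6   0           18
share     0   5   6   2           30
view      3   0   5   7            0
add column FR_times_DE_minus_FR = t['FR_times_DE'] - t['FR']:
country  BR  DE  FR  UK  FR_times_DE  FR_times_DE_minus_FR
action                                                    
buy       0   2   0   0            0                     0
click     0   0   8   0            0                    -8
login     0   3   6   0           18                    12
share     0   5   6   2           30                    24
view      3   0   5   7            0                    -5
take 3 rows with largest DE:
country  BR  DE  FR  UK  FR_times_DE  FR_times_DE_minus_FR
action                                                    
share     0   5   6   2           30                    24
login     0   3   6   0           18                    12
buy       0   2   0   0            0                     0

12.0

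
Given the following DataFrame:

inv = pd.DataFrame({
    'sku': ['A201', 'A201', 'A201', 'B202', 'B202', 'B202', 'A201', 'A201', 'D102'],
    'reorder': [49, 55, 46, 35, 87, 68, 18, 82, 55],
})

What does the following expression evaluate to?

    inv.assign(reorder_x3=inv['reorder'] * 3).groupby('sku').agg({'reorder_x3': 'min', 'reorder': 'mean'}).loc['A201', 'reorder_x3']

54

add column reorder_x3 = inv['reorder'] * 3:
    sku  reorder  reorder_x3
0  A201       49         147
1  A201       55         165
2  A201       46         138
3  B202       35         105
4  B202       87         261
5  B202       68         204
6  A201       18          54
7  A201       82         246
8  D102       55         165
group by sku: min(reorder_x3), mean(reorder):
      reorder_x3    reorder
sku                        
A201          54  50.000000
B202         105  63.333333
D102         165  55.000000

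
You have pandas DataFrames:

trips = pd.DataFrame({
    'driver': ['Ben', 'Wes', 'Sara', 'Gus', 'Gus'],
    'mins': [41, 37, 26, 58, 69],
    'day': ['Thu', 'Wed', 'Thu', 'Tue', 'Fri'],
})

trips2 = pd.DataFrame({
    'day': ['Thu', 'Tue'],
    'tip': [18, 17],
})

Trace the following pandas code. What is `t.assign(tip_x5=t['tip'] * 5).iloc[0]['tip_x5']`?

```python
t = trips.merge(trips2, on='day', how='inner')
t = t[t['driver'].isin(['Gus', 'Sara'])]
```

90

merge on 'day' (how='inner') → 3 rows:
  driver  mins  day  tip
0    Ben    41  Thu   18
1   Sara    26  Thu   18
2    Gus    58  Tue   17
filter rows where driver in ['Gus', 'Sara']:
  driver  mins  day  tip
1   Sara    26  Thu   18
2    Gus    58  Tue   17
add column tip_x5 = t['tip'] * 5:
  driver  mins  day  tip  tip_x5
1   Sara    26  Thu   18      90
2    Gus    58  Tue   17      85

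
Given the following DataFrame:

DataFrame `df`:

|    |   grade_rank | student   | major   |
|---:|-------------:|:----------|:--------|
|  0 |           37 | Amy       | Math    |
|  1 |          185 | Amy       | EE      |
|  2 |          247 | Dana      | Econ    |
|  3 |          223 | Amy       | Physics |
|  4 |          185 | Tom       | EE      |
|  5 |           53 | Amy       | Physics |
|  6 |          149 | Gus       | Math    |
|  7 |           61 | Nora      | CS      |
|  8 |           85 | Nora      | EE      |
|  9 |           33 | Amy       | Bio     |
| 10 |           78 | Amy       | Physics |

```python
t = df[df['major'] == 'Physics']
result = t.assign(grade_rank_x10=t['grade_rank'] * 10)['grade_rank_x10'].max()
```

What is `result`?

filter rows where major == 'Physics':
    grade_rank student    major
3          223     Amy  Physics
5           53     Amy  Physics
10          78     Amy  Physics
add column grade_rank_x10 = t['grade_rank'] * 10:
    grade_rank student    major  grade_rank_x10
3          223     Amy  Physics            2230
5           53     Amy  Physics             530
10          78     Amy  Physics             780
Finally, max of column 'grade_rank_x10' = 2230.

2230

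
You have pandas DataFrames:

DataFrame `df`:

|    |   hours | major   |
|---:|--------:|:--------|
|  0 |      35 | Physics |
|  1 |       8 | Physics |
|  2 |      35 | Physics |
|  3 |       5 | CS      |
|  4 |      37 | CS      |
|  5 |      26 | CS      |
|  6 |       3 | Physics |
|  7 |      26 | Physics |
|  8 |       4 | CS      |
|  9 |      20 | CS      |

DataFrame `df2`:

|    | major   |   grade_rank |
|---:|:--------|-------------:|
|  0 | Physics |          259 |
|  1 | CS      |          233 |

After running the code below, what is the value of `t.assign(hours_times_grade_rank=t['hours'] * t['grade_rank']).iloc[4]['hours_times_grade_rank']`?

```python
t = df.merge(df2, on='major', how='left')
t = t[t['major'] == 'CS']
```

merge on 'major' (how='left') → 10 rows:
   hours    major  grade_rank
0     35  Physics         259
1      8  Physics         259
2     35  Physics         259
3      5       CS         233
4     37       CS         233
5     26       CS         233
6      3  Physics         259
7     26  Physics         259
8      4       CS         233
9     20       CS         233
filter rows where major == 'CS':
   hours major  grade_rank
3      5    CS         233
4     37    CS         233
5     26    CS         233
8      4    CS         233
9     20    CS         233
add column hours_times_grade_rank = t['hours'] * t['grade_rank']:
   hours major  grade_rank  hours_times_grade_rank
3      5    CS         233                    1165
4     37    CS         233                    8621
5     26    CS         233                    6058
8      4    CS         233                     932
9     20    CS         233                    4660
value at position 4, column 'hours_times_grade_rank' → 4660

4660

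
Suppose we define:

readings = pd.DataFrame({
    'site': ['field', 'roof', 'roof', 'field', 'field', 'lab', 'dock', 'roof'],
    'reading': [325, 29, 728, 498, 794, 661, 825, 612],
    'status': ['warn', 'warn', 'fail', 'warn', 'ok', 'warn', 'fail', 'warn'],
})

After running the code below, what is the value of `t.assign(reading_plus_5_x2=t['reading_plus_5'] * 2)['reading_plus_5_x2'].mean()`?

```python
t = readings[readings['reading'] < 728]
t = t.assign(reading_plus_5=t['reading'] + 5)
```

860.0

filter rows where reading < 728:
    site  reading status
0  field      325   warn
1   roof       29   warn
3  field      498   warn
5    lab      661   warn
7   roof      612   warn
add column reading_plus_5 = t['reading'] + 5:
    site  reading status  reading_plus_5
0  field      325   warn             330
1   roof       29   warn              34
3  field      498   warn             503
5    lab      661   warn             666
7   roof      612   warn             617
add column reading_plus_5_x2 = t['reading_plus_5'] * 2:
    site  reading status  reading_plus_5  reading_plus_5_x2
0  field      325   warn             330                660
1   roof       29   warn              34                 68
3  field      498   warn             503               1006
5    lab      661   warn             666               1332
7   roof      612   warn             617               1234
The mean of column 'reading_plus_5_x2' is 860.0.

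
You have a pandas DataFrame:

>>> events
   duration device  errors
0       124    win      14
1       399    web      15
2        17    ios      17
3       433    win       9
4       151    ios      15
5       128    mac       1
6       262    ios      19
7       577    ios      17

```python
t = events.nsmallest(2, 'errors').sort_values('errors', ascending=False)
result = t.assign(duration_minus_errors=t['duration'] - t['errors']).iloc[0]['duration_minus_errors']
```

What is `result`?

take 2 rows with smallest errors:
   duration device  errors
5       128    mac       1
3       433    win       9
sort by errors descending:
   duration device  errors
3       433    win       9
5       128    mac       1
add column duration_minus_errors = t['duration'] - t['errors']:
   duration device  errors  duration_minus_errors
3       433    win       9                    424
5       128    mac       1                    127
So iloc[0]['duration_minus_errors'] = 424.

424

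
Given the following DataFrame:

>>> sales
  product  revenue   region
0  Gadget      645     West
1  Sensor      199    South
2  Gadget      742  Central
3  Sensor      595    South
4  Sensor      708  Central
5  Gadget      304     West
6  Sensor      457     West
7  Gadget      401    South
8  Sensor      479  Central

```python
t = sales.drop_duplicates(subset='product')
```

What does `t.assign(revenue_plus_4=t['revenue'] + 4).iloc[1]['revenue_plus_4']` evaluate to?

203

drop duplicate product (keep=first):
  product  revenue region
0  Gadget      645   West
1  Sensor      199  South
add column revenue_plus_4 = t['revenue'] + 4:
  product  revenue region  revenue_plus_4
0  Gadget      645   West             649
1  Sensor      199  South             203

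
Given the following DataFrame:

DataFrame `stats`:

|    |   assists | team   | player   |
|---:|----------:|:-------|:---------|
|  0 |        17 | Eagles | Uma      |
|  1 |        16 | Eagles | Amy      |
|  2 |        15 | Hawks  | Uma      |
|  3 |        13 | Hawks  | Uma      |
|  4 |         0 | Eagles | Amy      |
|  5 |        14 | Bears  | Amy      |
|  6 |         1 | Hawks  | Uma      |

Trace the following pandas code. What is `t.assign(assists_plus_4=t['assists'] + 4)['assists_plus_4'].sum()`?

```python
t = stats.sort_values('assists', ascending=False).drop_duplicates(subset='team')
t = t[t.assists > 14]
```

sort by assists descending:
   assists    team player
0       17  Eagles    Uma
1       16  Eagles    Amy
2       15   Hawks    Uma
5       14   Bears    Amy
3       13   Hawks    Uma
6        1   Hawks    Uma
4        0  Eagles    Amy
drop duplicate team (keep=first):
   assists    team player
0       17  Eagles    Uma
2       15   Hawks    Uma
5       14   Bears    Amy
filter rows where assists > 14:
   assists    team player
0       17  Eagles    Uma
2       15   Hawks    Uma
add column assists_plus_4 = t['assists'] + 4:
   assists    team player  assists_plus_4
0       17  Eagles    Uma              21
2       15   Hawks    Uma              19
Finally, sum of column 'assists_plus_4' = 40.

40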